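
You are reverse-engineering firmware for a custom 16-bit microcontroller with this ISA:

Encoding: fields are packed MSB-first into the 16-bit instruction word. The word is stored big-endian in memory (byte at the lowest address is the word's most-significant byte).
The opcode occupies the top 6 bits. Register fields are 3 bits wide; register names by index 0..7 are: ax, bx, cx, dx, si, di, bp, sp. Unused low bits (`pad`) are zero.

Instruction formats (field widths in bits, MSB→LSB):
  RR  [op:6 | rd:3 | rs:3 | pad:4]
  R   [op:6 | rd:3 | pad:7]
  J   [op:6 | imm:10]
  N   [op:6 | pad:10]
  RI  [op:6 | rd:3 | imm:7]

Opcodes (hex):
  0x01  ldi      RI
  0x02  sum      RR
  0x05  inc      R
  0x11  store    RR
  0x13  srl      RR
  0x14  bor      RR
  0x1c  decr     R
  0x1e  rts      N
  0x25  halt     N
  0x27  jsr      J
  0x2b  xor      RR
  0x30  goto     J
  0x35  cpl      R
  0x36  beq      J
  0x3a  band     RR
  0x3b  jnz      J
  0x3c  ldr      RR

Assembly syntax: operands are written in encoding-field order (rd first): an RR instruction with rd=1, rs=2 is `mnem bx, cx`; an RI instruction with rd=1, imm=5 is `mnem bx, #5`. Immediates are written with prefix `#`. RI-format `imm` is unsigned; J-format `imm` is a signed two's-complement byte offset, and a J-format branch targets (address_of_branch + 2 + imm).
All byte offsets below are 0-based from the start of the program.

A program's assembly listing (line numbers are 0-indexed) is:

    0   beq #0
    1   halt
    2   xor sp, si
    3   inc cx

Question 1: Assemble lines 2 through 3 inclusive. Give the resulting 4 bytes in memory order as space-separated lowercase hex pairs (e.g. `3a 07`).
L2: xor op=0x2b:6|rd=7:3|rs=4:3|pad=0:4 ⇒ 0xafc0 ⇒ big af c0
L3: inc op=0x5:6|rd=2:3|pad=0:7 ⇒ 0x1500 ⇒ big 15 00

af c0 15 00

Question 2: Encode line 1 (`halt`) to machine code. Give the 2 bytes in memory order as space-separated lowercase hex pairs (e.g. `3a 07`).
line 1 (halt): pack op=0x25:6|pad=0:10 = 0x9400; big→ 94 00

94 00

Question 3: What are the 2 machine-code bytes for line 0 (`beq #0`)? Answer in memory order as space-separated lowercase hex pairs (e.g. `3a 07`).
d8 00

line 0 (beq): pack op=0x36:6|imm=0:10 = 0xd800; big→ d8 00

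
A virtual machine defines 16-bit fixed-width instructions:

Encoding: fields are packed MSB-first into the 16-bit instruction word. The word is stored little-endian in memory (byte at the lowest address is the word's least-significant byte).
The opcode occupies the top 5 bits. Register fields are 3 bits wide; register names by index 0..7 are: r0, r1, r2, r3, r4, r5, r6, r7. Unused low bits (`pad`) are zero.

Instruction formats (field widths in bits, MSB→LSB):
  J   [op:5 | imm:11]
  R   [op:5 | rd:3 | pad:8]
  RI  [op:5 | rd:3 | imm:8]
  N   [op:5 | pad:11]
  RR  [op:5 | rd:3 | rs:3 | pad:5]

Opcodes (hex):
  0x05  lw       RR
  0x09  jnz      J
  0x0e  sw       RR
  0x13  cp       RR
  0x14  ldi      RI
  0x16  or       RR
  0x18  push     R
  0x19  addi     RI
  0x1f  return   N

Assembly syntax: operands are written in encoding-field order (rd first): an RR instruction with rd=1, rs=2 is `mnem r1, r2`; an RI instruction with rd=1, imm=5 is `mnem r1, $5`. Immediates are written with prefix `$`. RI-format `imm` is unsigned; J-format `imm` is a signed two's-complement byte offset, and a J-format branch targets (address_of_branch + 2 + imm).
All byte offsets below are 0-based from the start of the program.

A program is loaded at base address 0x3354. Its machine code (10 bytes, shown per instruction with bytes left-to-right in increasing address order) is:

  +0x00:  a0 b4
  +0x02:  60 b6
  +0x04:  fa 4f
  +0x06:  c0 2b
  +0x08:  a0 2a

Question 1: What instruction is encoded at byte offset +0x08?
lw r2, r5

[08] a0 2a → 0x2aa0
  opcode bits[15:11]=0x5: lw/RR
  [10:8] rd=2 = r2
  [7:5] rs=5 = r5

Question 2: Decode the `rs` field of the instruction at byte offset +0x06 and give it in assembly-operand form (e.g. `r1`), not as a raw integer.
off 0x06: read c0 2b as little → 0x2bc0
  op=0x2bc0>>11=0x5 ⇒ lw (RR)
  rd: (w>>8)&0x7=0x3 → r3
  rs: (w>>5)&0x7=0x6 → r6

r6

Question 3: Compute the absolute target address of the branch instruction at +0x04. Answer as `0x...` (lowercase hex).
+0x04: fa 4f ⇒ word 0x4ffa (little)
  top 5b → 0x9 → jnz [J]
  [10:0] imm=2042 (s11→-6) = $-6
  target = base 0x3354 + off 0x04 + 2 + imm -6 = 0x3354

0x3354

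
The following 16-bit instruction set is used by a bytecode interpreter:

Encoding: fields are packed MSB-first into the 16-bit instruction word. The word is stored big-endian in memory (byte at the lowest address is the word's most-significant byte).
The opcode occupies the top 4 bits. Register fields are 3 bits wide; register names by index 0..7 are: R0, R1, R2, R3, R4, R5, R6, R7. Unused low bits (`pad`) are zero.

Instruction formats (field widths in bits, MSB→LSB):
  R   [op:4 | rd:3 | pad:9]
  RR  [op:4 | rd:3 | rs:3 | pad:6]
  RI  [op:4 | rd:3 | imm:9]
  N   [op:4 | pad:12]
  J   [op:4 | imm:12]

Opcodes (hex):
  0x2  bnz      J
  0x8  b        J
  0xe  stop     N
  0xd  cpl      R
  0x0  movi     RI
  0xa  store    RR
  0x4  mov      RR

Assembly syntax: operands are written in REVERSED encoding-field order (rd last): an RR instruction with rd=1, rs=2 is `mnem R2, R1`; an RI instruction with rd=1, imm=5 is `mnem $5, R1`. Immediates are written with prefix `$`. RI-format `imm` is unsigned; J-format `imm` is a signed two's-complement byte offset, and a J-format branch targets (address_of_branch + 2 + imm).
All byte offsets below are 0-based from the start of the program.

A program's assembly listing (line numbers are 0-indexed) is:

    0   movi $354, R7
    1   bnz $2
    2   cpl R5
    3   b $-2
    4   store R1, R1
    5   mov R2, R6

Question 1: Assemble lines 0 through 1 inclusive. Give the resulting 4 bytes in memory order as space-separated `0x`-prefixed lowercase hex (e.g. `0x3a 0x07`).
0x0f 0x62 0x20 0x02

line 0 (movi): pack op=0x0:4|rd=7:3|imm=354:9 = 0x0f62; big→ 0f 62
line 1 (bnz): pack op=0x2:4|imm=2:12 = 0x2002; big→ 20 02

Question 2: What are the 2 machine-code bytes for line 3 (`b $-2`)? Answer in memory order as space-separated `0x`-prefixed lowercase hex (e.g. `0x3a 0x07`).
L3: b op=0x8:4|imm=-2:12 ⇒ 0x8ffe ⇒ big 8f fe

0x8f 0xfe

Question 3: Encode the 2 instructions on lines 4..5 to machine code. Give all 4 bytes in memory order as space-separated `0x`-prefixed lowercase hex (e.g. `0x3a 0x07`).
0xa2 0x40 0x4c 0x80

4. store fields op=0xa:4|rd=1:3|rs=1:3|pad=0:6 → word a240h → a2 40
5. mov fields op=0x4:4|rd=6:3|rs=2:3|pad=0:6 → word 4c80h → 4c 80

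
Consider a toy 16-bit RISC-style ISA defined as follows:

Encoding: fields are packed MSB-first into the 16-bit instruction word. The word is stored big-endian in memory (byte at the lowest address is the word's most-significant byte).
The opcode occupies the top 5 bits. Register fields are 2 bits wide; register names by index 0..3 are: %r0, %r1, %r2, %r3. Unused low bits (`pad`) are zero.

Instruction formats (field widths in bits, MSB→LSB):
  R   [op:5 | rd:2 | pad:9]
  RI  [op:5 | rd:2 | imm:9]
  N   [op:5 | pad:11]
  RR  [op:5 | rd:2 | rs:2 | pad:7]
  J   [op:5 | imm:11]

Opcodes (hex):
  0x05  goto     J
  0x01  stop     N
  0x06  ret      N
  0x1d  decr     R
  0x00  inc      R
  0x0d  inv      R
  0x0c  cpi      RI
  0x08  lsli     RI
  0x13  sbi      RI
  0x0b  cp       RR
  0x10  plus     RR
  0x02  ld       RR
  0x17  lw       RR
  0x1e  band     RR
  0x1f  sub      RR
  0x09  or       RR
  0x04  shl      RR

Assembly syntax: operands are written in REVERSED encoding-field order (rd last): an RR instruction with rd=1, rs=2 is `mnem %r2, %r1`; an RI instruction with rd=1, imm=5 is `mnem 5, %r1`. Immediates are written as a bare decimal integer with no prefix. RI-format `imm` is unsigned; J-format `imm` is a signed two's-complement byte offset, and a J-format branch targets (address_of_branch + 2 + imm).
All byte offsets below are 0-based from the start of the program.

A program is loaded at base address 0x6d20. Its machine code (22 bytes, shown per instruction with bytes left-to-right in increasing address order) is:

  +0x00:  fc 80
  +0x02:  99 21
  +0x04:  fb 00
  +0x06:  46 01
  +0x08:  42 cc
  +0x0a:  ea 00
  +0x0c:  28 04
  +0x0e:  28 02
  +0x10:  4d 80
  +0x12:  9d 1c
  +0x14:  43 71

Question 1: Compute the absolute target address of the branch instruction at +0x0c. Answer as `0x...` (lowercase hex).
0x6d32

[0c] 28 04 → 0x2804
  op=0x2804>>11=0x5 ⇒ goto (J)
  [10:0] imm=4 = 4
  target = base 0x6d20 + off 0x0c + 2 + imm 4 = 0x6d32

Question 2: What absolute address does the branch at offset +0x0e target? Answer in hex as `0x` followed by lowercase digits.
0x6d32

[0e] 28 02 → 0x2802
  op=0x2802>>11=0x5 ⇒ goto (J)
  imm: (w>>0)&0x7ff=0x2 → 2
  target = base 0x6d20 + off 0x0e + 2 + imm 2 = 0x6d32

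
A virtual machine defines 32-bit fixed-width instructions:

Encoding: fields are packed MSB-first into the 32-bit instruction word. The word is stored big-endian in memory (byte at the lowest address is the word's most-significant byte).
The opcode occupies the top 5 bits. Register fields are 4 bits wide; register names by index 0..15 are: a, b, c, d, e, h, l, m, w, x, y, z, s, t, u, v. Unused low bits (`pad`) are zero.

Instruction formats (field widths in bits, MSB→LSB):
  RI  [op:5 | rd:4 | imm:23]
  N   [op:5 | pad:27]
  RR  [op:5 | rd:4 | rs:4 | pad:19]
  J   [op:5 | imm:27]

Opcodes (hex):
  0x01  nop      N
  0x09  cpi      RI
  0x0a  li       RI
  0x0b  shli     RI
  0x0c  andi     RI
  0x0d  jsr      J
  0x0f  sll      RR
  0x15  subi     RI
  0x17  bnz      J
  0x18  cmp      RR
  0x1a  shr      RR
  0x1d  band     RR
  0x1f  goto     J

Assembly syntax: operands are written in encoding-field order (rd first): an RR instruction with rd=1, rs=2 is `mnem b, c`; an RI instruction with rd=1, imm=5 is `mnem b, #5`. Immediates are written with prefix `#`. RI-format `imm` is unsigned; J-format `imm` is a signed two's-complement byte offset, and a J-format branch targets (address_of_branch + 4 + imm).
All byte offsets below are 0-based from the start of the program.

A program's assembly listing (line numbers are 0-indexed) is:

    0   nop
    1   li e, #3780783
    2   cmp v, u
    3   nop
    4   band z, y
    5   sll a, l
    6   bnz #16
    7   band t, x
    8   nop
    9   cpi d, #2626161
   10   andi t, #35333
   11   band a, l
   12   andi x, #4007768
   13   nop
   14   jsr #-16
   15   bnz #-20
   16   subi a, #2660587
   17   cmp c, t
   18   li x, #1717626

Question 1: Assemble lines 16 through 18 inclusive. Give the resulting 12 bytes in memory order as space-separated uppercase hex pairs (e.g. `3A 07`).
A8 28 98 EB C1 68 00 00 54 9A 35 7A

16. subi fields op=0x15:5|rd=0:4|imm=2660587:23 → word a82898ebh → a8 28 98 eb
17. cmp fields op=0x18:5|rd=2:4|rs=13:4|pad=0:19 → word c1680000h → c1 68 00 00
18. li fields op=0xa:5|rd=9:4|imm=1717626:23 → word 549a357ah → 54 9a 35 7a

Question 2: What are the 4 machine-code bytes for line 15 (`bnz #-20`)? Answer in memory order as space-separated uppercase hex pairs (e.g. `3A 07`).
BF FF FF EC

L15: bnz op=0x17:5|imm=-20:27 ⇒ 0xbfffffec ⇒ big bf ff ff ec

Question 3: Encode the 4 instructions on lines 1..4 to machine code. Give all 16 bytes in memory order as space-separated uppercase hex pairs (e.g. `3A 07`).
52 39 B0 AF C7 F0 00 00 08 00 00 00 ED D0 00 00

1. li fields op=0xa:5|rd=4:4|imm=3780783:23 → word 5239b0afh → 52 39 b0 af
2. cmp fields op=0x18:5|rd=15:4|rs=14:4|pad=0:19 → word c7f00000h → c7 f0 00 00
3. nop fields op=0x1:5|pad=0:27 → word 08000000h → 08 00 00 00
4. band fields op=0x1d:5|rd=11:4|rs=10:4|pad=0:19 → word edd00000h → ed d0 00 00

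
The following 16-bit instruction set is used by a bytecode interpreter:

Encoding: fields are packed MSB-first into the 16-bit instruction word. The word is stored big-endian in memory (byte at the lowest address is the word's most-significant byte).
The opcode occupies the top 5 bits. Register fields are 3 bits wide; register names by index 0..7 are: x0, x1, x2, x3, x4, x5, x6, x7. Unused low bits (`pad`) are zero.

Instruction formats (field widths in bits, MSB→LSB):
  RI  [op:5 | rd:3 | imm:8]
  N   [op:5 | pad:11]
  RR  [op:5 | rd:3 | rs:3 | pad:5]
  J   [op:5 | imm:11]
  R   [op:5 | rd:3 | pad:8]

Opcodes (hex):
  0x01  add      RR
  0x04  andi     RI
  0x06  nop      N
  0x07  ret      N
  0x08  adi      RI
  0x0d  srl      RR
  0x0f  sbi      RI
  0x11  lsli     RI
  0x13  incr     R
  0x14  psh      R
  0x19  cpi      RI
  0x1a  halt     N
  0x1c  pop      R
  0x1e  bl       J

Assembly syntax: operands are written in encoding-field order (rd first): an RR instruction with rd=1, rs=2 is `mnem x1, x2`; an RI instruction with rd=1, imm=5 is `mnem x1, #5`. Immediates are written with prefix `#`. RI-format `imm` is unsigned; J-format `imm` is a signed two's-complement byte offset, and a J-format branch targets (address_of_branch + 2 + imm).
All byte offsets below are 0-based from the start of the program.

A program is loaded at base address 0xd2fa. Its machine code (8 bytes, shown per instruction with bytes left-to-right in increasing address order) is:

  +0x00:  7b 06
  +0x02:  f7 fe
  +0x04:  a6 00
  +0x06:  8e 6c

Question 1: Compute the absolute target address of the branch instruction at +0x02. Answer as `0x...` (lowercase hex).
@+02  big-endian(f7 fe) = 0xf7fe
  opcode bits[15:11]=0x1e: bl/J
  [10:0] imm=2046 (s11→-2) = #-2
  target = base 0xd2fa + off 0x02 + 2 + imm -2 = 0xd2fc

0xd2fc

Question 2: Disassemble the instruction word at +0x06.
@+06  big-endian(8e 6c) = 0x8e6c
  op=0x8e6c>>11=0x11 ⇒ lsli (RI)
  rd@[10:8]=0x6 ⇒ x6
  imm@[7:0]=0x6c ⇒ #108

lsli x6, #108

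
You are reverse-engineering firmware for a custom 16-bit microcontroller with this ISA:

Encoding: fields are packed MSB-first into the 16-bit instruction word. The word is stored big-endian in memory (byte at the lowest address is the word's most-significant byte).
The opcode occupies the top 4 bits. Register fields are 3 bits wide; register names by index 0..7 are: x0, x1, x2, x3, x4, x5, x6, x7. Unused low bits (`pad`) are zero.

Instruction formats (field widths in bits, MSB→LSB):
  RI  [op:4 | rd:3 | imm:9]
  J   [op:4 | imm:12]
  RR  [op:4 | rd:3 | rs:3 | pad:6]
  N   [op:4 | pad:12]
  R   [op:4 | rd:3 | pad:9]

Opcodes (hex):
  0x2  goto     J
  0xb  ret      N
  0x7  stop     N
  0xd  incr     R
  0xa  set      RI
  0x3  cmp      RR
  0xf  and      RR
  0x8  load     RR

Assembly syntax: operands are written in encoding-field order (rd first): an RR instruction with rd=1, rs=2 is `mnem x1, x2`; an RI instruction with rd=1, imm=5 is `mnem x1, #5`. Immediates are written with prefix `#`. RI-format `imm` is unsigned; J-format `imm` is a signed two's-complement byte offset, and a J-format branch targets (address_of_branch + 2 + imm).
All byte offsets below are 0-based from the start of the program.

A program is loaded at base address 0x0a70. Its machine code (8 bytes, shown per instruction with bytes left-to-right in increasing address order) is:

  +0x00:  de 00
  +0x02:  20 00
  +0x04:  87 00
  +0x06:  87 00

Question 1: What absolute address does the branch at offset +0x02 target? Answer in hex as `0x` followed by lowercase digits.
[02] 20 00 → 0x2000
  opcode bits[15:12]=0x2: goto/J
  [11:0] imm=0 = #0
  target = base 0x0a70 + off 0x02 + 2 + imm 0 = 0x0a74

0x0a74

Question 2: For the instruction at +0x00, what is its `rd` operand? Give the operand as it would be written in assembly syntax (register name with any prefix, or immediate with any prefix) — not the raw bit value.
x7

[00] de 00 → 0xde00
  opcode bits[15:12]=0xd: incr/R
  rd@[11:9]=0x7 ⇒ x7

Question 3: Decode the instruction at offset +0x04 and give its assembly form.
load x3, x4

@+04  big-endian(87 00) = 0x8700
  top 4b → 0x8 → load [RR]
  rd: (w>>9)&0x7=0x3 → x3
  rs: (w>>6)&0x7=0x4 → x4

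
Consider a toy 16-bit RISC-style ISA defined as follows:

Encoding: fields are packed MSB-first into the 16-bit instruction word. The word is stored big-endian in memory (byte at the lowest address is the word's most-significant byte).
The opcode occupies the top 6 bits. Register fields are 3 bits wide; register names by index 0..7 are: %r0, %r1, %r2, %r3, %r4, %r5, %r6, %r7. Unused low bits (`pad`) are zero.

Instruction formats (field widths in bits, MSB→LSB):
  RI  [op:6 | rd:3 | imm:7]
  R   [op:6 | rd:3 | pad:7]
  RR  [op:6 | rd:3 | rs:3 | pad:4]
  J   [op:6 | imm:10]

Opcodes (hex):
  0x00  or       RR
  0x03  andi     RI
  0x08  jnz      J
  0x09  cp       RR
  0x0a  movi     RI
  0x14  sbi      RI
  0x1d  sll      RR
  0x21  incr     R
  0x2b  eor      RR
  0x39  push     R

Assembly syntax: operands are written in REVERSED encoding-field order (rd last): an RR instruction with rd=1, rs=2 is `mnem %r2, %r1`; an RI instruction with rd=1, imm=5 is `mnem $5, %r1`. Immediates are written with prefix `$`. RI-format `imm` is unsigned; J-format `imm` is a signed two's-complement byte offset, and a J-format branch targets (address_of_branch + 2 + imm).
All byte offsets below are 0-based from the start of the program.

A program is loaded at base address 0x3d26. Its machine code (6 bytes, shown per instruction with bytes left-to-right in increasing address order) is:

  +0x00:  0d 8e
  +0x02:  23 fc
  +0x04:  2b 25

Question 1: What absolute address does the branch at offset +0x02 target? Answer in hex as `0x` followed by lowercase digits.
+0x02: 23 fc ⇒ word 0x23fc (big)
  op=0x23fc>>10=0x8 ⇒ jnz (J)
  [9:0] imm=1020 (s10→-4) = $-4
  target = base 0x3d26 + off 0x02 + 2 + imm -4 = 0x3d26

0x3d26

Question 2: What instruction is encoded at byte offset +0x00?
andi $14, %r3

[00] 0d 8e → 0x0d8e
  opcode bits[15:10]=0x3: andi/RI
  rd: (w>>7)&0x7=0x3 → %r3
  imm: (w>>0)&0x7f=0xe → $14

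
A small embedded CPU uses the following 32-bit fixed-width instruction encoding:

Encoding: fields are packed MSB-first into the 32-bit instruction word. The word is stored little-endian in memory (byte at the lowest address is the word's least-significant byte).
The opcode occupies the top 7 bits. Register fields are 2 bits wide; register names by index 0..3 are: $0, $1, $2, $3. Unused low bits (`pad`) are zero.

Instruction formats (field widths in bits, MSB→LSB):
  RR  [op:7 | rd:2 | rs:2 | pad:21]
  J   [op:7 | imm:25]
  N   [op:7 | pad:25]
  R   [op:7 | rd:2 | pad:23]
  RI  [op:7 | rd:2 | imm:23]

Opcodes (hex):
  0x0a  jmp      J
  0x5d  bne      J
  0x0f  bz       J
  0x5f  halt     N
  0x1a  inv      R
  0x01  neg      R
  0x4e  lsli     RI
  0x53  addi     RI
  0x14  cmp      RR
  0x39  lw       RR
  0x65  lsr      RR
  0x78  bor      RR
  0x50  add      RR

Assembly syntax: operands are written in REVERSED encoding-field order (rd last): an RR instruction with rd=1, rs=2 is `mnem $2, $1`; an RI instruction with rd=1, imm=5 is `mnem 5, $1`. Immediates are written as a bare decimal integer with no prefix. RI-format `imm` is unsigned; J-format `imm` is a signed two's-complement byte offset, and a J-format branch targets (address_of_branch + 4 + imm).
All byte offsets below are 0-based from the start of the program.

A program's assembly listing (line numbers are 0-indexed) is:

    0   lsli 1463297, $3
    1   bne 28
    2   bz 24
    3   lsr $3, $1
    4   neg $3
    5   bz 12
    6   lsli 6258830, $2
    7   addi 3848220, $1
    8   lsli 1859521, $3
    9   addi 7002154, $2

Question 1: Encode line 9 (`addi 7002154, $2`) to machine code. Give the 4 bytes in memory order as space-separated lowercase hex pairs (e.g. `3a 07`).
line 9 (addi): pack op=0x53:7|rd=2:2|imm=7002154:23 = 0xa76ad82a; little→ 2a d8 6a a7

2a d8 6a a7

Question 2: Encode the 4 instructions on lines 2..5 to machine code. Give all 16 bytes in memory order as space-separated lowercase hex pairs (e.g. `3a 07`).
2. bz fields op=0xf:7|imm=24:25 → word 1e000018h → 18 00 00 1e
3. lsr fields op=0x65:7|rd=1:2|rs=3:2|pad=0:21 → word cae00000h → 00 00 e0 ca
4. neg fields op=0x1:7|rd=3:2|pad=0:23 → word 03800000h → 00 00 80 03
5. bz fields op=0xf:7|imm=12:25 → word 1e00000ch → 0c 00 00 1e

18 00 00 1e 00 00 e0 ca 00 00 80 03 0c 00 00 1e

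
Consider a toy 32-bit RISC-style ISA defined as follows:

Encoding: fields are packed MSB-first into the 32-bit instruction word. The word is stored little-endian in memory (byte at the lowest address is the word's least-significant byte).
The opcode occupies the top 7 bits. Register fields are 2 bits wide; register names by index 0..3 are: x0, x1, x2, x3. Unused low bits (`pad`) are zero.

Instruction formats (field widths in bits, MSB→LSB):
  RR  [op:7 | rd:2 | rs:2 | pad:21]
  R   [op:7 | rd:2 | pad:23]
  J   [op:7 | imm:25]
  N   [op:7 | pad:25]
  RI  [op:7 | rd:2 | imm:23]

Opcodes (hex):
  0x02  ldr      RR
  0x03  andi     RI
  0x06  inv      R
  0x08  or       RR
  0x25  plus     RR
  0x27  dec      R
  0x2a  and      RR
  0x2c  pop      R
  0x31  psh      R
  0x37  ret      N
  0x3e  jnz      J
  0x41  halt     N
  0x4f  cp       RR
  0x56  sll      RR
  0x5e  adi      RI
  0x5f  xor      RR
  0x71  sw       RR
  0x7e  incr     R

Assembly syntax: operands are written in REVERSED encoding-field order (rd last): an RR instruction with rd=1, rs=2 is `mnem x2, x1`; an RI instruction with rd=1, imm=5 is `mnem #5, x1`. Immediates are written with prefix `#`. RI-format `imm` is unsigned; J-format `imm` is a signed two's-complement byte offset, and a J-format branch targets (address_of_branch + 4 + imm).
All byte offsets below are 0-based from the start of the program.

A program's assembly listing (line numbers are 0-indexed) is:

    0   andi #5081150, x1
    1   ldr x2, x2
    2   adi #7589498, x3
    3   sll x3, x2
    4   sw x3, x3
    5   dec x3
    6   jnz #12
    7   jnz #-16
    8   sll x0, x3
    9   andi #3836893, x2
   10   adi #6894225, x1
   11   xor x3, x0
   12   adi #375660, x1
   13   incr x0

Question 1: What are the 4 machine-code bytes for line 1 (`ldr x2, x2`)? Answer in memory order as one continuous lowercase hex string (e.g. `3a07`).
line 1 (ldr): pack op=0x2:7|rd=2:2|rs=2:2|pad=0:21 = 0x05400000; little→ 00 00 40 05

00004005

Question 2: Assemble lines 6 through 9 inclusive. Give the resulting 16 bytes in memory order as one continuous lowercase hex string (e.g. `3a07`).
0c00007cf0ffff7d000080addd8b3a07

line 6 (jnz): pack op=0x3e:7|imm=12:25 = 0x7c00000c; little→ 0c 00 00 7c
line 7 (jnz): pack op=0x3e:7|imm=-16:25 = 0x7dfffff0; little→ f0 ff ff 7d
line 8 (sll): pack op=0x56:7|rd=3:2|rs=0:2|pad=0:21 = 0xad800000; little→ 00 00 80 ad
line 9 (andi): pack op=0x3:7|rd=2:2|imm=3836893:23 = 0x073a8bdd; little→ dd 8b 3a 07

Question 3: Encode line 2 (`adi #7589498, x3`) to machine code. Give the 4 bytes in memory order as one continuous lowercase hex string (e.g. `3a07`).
7acef3bd

2. adi fields op=0x5e:7|rd=3:2|imm=7589498:23 → word bdf3ce7ah → 7a ce f3 bd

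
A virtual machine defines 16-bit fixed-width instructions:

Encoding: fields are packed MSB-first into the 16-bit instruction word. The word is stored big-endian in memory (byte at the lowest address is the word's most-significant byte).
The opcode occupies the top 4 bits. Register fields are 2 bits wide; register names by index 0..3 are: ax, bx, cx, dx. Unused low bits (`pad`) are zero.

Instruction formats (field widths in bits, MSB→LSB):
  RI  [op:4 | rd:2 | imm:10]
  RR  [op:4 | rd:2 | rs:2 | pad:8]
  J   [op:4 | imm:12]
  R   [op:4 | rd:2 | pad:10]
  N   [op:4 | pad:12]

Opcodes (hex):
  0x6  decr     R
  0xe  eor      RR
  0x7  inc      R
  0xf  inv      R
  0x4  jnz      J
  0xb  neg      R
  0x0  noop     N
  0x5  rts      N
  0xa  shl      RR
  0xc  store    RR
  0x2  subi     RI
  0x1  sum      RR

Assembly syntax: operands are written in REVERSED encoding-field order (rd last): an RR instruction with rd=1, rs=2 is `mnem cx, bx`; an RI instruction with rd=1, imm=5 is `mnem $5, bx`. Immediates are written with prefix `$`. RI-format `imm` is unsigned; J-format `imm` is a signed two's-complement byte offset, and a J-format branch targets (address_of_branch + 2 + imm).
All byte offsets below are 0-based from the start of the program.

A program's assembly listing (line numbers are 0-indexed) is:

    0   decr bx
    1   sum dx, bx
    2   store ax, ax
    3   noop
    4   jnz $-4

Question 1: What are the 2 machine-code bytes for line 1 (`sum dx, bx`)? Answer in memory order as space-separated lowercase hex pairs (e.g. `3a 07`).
L1: sum op=0x1:4|rd=1:2|rs=3:2|pad=0:8 ⇒ 0x1700 ⇒ big 17 00

17 00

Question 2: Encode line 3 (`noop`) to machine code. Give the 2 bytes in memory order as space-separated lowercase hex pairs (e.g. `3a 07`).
line 3 (noop): pack op=0x0:4|pad=0:12 = 0x0000; big→ 00 00

00 00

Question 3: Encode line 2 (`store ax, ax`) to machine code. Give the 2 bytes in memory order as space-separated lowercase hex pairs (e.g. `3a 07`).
c0 00

L2: store op=0xc:4|rd=0:2|rs=0:2|pad=0:8 ⇒ 0xc000 ⇒ big c0 00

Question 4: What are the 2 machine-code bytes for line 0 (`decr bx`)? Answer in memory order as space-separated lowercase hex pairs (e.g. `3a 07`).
line 0 (decr): pack op=0x6:4|rd=1:2|pad=0:10 = 0x6400; big→ 64 00

64 00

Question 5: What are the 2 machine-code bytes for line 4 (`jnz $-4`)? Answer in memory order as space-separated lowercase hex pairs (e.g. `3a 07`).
4. jnz fields op=0x4:4|imm=-4:12 → word 4ffch → 4f fc

4f fc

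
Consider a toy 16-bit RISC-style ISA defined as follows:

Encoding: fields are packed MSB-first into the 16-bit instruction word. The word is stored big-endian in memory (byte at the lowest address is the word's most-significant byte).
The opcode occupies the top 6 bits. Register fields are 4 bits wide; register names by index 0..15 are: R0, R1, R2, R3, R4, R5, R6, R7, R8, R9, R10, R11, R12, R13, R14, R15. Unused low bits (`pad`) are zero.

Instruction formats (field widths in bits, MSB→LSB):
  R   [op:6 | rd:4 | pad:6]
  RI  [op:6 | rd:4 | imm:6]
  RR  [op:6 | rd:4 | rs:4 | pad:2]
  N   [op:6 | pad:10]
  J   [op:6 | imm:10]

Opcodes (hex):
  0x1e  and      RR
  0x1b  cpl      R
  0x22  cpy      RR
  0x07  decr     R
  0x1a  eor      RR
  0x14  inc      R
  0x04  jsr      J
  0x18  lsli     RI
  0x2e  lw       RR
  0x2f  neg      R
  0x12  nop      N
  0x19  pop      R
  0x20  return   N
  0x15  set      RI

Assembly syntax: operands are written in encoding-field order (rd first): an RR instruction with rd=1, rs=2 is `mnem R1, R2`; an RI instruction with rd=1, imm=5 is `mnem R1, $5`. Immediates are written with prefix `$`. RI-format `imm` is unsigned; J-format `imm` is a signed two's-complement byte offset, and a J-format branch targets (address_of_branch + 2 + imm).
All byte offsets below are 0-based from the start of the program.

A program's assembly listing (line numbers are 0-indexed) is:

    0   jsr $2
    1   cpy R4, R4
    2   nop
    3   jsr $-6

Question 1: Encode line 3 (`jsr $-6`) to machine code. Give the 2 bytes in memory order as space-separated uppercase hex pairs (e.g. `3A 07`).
13 FA

line 3 (jsr): pack op=0x4:6|imm=-6:10 = 0x13fa; big→ 13 fa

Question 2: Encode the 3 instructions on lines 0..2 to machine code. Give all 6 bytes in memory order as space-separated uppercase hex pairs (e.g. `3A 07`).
line 0 (jsr): pack op=0x4:6|imm=2:10 = 0x1002; big→ 10 02
line 1 (cpy): pack op=0x22:6|rd=4:4|rs=4:4|pad=0:2 = 0x8910; big→ 89 10
line 2 (nop): pack op=0x12:6|pad=0:10 = 0x4800; big→ 48 00

10 02 89 10 48 00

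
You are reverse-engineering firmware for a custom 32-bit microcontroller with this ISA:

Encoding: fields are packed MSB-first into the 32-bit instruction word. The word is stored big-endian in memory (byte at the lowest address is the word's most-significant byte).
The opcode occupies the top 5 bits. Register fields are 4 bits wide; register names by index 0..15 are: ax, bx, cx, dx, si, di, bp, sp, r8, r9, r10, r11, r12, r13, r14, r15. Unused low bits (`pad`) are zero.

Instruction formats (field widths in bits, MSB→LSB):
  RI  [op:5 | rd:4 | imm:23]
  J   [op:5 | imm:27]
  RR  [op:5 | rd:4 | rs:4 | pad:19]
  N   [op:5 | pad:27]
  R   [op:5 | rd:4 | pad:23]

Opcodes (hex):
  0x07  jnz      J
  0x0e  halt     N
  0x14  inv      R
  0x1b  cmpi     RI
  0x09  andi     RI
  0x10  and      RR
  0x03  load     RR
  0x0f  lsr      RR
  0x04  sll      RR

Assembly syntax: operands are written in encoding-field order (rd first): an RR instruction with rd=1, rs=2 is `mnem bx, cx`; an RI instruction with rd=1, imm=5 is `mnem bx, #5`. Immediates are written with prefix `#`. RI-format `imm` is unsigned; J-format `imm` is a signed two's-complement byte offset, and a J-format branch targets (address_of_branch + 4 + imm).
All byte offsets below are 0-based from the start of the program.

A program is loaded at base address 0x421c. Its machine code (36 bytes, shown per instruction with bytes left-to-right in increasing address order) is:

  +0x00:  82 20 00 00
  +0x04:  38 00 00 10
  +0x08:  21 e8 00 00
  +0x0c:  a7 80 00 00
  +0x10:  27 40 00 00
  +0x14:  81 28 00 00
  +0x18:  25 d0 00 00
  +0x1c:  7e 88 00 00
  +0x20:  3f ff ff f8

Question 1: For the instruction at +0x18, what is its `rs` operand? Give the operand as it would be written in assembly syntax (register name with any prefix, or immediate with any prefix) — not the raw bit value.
r10

[18] 25 d0 00 00 → 0x25d00000
  op=0x25d00000>>27=0x4 ⇒ sll (RR)
  [26:23] rd=11 = r11
  [22:19] rs=10 = r10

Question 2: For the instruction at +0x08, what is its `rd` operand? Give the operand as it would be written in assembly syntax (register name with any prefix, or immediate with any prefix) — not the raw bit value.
dx

@+08  big-endian(21 e8 00 00) = 0x21e80000
  opcode bits[31:27]=0x4: sll/RR
  rd@[26:23]=0x3 ⇒ dx
  rs@[22:19]=0xd ⇒ r13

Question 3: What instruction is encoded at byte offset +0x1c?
lsr r13, bx

@+1c  big-endian(7e 88 00 00) = 0x7e880000
  opcode bits[31:27]=0xf: lsr/RR
  rd@[26:23]=0xd ⇒ r13
  rs@[22:19]=0x1 ⇒ bx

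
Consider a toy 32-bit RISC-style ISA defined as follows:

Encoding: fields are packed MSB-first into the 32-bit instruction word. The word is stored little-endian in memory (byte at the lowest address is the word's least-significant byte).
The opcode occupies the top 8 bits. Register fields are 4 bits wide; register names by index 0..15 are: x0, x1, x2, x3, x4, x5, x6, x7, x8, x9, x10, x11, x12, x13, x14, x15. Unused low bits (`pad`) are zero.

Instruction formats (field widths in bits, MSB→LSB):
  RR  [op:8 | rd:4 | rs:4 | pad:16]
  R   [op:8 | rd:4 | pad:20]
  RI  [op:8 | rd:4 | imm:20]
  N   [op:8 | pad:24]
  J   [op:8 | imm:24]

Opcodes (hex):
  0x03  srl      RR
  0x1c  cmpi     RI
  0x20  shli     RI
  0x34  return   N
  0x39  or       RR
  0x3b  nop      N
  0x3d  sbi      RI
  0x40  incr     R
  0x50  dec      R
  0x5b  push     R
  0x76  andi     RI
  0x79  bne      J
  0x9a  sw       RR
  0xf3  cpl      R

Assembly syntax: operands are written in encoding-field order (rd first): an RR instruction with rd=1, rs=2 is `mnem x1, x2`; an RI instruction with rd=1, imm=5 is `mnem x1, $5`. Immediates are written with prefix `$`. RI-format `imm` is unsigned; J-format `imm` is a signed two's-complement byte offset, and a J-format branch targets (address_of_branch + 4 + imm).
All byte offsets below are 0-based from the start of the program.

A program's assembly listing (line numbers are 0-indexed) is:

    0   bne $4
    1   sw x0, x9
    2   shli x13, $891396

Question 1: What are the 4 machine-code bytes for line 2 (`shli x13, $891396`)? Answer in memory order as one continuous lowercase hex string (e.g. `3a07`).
049add20

line 2 (shli): pack op=0x20:8|rd=13:4|imm=891396:20 = 0x20dd9a04; little→ 04 9a dd 20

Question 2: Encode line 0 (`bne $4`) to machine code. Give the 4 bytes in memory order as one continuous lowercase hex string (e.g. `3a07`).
line 0 (bne): pack op=0x79:8|imm=4:24 = 0x79000004; little→ 04 00 00 79

04000079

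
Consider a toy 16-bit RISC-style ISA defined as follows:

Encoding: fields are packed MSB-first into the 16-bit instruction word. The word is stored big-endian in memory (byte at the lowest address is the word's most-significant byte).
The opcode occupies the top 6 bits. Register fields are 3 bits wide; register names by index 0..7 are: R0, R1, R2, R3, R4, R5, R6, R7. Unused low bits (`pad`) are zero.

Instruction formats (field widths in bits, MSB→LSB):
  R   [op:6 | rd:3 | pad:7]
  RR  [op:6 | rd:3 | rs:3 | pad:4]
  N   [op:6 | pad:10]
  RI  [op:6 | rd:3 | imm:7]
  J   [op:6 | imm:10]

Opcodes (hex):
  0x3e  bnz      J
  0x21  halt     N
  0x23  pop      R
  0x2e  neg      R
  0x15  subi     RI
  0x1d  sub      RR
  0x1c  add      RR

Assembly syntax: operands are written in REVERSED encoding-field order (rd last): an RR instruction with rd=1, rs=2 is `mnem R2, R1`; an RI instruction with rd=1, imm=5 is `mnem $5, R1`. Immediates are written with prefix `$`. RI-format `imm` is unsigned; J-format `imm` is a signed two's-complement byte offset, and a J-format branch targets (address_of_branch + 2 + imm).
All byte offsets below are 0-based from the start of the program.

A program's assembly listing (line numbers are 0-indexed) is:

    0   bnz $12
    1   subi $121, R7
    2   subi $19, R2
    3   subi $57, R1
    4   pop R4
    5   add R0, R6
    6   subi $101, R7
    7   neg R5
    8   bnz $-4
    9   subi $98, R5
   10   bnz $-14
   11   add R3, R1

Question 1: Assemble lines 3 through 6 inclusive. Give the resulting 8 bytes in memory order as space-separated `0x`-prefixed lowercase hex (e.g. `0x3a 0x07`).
0x54 0xb9 0x8e 0x00 0x73 0x00 0x57 0xe5

3. subi fields op=0x15:6|rd=1:3|imm=57:7 → word 54b9h → 54 b9
4. pop fields op=0x23:6|rd=4:3|pad=0:7 → word 8e00h → 8e 00
5. add fields op=0x1c:6|rd=6:3|rs=0:3|pad=0:4 → word 7300h → 73 00
6. subi fields op=0x15:6|rd=7:3|imm=101:7 → word 57e5h → 57 e5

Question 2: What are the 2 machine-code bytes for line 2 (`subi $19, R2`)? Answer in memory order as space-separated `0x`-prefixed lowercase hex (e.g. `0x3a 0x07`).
line 2 (subi): pack op=0x15:6|rd=2:3|imm=19:7 = 0x5513; big→ 55 13

0x55 0x13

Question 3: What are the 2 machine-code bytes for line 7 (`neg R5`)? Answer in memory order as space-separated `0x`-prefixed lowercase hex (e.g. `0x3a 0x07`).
7. neg fields op=0x2e:6|rd=5:3|pad=0:7 → word ba80h → ba 80

0xba 0x80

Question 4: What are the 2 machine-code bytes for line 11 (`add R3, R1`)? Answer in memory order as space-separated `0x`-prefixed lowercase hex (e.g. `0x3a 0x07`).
0x70 0xb0

11. add fields op=0x1c:6|rd=1:3|rs=3:3|pad=0:4 → word 70b0h → 70 b0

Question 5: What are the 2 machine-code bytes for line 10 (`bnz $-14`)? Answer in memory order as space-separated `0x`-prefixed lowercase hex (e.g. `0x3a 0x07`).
L10: bnz op=0x3e:6|imm=-14:10 ⇒ 0xfbf2 ⇒ big fb f2

0xfb 0xf2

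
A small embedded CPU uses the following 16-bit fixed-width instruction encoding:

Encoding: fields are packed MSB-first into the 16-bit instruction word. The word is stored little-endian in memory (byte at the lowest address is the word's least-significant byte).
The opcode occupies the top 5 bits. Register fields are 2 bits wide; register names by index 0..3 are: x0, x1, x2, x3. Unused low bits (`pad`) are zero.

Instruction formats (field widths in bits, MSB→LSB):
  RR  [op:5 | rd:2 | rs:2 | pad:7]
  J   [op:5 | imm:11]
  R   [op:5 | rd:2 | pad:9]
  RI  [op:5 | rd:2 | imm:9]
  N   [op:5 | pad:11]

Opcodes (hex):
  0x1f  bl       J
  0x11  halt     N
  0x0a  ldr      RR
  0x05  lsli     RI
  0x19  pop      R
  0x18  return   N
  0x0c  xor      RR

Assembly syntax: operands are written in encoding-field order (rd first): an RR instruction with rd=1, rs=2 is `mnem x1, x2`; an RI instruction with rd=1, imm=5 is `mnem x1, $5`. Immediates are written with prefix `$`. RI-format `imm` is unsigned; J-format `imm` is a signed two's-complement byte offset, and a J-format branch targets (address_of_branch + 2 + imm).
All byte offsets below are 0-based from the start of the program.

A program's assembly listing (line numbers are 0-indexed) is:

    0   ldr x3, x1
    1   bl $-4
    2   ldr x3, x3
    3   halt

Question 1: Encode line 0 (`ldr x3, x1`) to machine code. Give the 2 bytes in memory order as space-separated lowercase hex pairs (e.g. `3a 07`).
80 56

L0: ldr op=0xa:5|rd=3:2|rs=1:2|pad=0:7 ⇒ 0x5680 ⇒ little 80 56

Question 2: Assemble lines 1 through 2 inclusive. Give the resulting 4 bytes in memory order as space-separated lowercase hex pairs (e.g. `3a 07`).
line 1 (bl): pack op=0x1f:5|imm=-4:11 = 0xfffc; little→ fc ff
line 2 (ldr): pack op=0xa:5|rd=3:2|rs=3:2|pad=0:7 = 0x5780; little→ 80 57

fc ff 80 57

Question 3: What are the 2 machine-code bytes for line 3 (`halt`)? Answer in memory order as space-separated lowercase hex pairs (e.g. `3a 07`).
line 3 (halt): pack op=0x11:5|pad=0:11 = 0x8800; little→ 00 88

00 88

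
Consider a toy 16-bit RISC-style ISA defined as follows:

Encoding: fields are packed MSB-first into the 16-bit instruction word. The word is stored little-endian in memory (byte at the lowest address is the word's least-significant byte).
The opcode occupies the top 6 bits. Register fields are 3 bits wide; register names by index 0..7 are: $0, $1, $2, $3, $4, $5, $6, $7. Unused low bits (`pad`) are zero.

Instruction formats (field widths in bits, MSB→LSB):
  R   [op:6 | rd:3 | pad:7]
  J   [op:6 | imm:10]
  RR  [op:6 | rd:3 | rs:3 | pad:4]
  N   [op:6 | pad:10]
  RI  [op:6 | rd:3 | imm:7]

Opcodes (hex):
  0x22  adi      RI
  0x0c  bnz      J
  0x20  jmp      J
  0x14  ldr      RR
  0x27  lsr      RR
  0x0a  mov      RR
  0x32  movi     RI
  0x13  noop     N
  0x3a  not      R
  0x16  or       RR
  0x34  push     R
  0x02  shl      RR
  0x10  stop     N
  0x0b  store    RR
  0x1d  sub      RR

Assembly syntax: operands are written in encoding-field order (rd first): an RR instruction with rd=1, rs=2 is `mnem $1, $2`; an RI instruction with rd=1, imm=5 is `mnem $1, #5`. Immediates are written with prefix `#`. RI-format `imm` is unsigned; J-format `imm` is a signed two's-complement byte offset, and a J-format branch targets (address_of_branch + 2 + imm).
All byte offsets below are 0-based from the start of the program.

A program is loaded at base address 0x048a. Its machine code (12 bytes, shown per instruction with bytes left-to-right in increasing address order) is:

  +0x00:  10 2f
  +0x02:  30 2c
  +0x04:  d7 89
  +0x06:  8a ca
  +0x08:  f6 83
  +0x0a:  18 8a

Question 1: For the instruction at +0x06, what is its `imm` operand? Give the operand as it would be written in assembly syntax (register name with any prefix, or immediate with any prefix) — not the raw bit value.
#10

[06] 8a ca → 0xca8a
  op=0xca8a>>10=0x32 ⇒ movi (RI)
  [9:7] rd=5 = $5
  [6:0] imm=10 = #10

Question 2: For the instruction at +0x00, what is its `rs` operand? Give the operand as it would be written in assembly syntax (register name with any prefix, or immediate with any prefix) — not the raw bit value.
$1

[00] 10 2f → 0x2f10
  op=0x2f10>>10=0xb ⇒ store (RR)
  rd@[9:7]=0x6 ⇒ $6
  rs@[6:4]=0x1 ⇒ $1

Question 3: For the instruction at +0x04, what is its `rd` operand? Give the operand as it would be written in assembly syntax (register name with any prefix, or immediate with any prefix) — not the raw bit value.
@+04  little-endian(d7 89) = 0x89d7
  op=0x89d7>>10=0x22 ⇒ adi (RI)
  [9:7] rd=3 = $3
  [6:0] imm=87 = #87

$3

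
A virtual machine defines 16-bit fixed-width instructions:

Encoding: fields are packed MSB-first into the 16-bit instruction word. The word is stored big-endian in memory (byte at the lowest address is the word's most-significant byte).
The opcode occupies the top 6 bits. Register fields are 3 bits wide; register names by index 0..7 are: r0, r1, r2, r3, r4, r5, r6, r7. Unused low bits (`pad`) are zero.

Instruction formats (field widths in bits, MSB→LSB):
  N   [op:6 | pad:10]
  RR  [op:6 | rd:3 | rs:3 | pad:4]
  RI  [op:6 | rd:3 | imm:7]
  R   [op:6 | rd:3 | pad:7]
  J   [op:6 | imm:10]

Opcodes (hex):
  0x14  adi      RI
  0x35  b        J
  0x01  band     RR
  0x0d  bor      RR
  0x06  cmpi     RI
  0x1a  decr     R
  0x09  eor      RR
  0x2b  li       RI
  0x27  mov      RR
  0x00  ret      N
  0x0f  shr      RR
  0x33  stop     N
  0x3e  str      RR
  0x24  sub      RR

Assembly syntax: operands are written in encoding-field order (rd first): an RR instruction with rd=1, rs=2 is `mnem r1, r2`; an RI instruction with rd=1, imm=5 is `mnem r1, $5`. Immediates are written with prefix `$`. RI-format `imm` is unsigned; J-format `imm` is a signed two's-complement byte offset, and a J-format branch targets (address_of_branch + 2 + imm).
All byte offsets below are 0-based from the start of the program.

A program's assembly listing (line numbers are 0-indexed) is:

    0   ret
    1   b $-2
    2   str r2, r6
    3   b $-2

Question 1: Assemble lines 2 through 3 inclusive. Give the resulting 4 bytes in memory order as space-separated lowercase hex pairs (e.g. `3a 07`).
f9 60 d7 fe

line 2 (str): pack op=0x3e:6|rd=2:3|rs=6:3|pad=0:4 = 0xf960; big→ f9 60
line 3 (b): pack op=0x35:6|imm=-2:10 = 0xd7fe; big→ d7 fe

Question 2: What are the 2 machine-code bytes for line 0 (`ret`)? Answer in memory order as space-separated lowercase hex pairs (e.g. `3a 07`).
00 00

line 0 (ret): pack op=0x0:6|pad=0:10 = 0x0000; big→ 00 00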